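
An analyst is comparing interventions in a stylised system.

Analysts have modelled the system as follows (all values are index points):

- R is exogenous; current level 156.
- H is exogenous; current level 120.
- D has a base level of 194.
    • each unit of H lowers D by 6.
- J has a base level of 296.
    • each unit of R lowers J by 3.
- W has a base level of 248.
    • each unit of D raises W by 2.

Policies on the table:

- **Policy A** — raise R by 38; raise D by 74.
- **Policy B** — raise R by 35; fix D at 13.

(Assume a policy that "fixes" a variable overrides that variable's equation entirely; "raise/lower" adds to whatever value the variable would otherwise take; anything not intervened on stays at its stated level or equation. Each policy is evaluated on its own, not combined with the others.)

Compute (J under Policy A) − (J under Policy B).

Policy A (R + 38, D + 74):
  R = 156 + 38 = 194
  J = 296 − 3·194 = -286
Policy B (R + 35, D := 13):
  R = 156 + 35 = 191
  J = 296 − 3·191 = -277
J: -286 − (-277) = -9

-9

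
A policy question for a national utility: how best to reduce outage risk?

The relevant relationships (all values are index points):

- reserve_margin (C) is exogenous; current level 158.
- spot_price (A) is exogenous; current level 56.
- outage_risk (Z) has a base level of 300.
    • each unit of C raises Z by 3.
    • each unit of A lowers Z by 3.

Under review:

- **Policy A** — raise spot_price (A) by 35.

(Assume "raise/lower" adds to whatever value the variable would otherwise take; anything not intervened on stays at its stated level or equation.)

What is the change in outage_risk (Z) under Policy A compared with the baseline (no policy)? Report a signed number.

-105

Baseline:
  C = 158
  A = 56
  Z = 300 + 3·158 − 3·56 = 606
Policy A (A + 35):
  C = 158
  A = 56 + 35 = 91
  Z = 300 + 3·158 − 3·91 = 501
Change in Z: 501 − 606 = -105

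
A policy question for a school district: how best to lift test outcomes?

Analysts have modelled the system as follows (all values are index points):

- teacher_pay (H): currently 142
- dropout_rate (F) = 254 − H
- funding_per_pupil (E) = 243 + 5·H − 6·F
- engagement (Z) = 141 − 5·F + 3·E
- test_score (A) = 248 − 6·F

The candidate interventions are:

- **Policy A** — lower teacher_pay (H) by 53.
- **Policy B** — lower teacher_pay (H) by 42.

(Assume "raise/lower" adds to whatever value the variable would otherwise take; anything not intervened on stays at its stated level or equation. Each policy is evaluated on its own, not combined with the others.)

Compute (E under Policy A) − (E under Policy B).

Policy A (H − 53):
  H = 142 − 53 = 89
  F = 254 − 89 = 165
  E = 243 + 5·89 − 6·165 = -302
Policy B (H − 42):
  H = 142 − 42 = 100
  F = 254 − 100 = 154
  E = 243 + 5·100 − 6·154 = -181
E: -302 − (-181) = -121

-121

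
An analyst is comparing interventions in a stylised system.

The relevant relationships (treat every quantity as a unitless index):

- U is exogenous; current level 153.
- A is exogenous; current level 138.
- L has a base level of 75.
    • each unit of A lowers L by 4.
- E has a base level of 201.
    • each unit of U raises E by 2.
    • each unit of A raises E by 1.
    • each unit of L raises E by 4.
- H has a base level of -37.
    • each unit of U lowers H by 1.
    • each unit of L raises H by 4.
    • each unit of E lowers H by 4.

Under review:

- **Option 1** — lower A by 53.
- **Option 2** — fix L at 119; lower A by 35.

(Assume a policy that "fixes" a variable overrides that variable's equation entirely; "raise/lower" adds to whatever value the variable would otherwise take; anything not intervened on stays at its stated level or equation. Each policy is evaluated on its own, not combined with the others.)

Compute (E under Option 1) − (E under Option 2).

-1554

Option 1 (A − 53):
  U = 153
  A = 138 − 53 = 85
  L = 75 − 4·85 = -265
  E = 201 + 2·153 + 85 + 4·(-265) = -468
Option 2 (L := 119, A − 35):
  U = 153
  A = 138 − 35 = 103
  L = 119
  E = 201 + 2·153 + 103 + 4·119 = 1086
E: -468 − 1086 = -1554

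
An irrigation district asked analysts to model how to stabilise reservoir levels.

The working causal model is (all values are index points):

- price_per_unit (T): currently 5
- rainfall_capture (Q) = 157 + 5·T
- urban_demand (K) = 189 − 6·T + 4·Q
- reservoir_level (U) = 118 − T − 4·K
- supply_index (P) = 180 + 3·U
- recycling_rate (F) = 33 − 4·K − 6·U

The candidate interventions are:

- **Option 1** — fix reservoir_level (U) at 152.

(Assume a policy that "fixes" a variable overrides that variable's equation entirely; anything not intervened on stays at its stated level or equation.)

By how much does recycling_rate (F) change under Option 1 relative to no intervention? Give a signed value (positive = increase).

-21522

Baseline:
  T = 5
  Q = 157 + 5·5 = 182
  K = 189 − 6·5 + 4·182 = 887
  U = 118 − 5 − 4·887 = -3435
  F = 33 − 4·887 − 6·(-3435) = 17095
Option 1 (U := 152):
  T = 5
  Q = 157 + 5·5 = 182
  K = 189 − 6·5 + 4·182 = 887
  U = 152
  F = 33 − 4·887 − 6·152 = -4427
Change in F: -4427 − 17095 = -21522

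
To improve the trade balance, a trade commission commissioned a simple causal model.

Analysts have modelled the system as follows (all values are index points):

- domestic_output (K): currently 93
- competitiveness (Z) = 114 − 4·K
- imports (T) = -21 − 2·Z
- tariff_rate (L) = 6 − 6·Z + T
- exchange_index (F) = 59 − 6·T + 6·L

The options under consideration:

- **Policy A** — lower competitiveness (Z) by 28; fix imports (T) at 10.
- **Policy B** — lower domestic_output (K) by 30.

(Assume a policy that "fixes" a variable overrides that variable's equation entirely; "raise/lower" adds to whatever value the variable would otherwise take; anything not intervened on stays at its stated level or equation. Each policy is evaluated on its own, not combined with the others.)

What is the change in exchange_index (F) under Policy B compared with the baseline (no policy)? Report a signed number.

Baseline:
  K = 93
  Z = 114 − 4·93 = -258
  T = -21 − 2·(-258) = 495
  L = 6 − 6·(-258) + 495 = 2049
  F = 59 − 6·495 + 6·2049 = 9383
Policy B (K − 30):
  K = 93 − 30 = 63
  Z = 114 − 4·63 = -138
  T = -21 − 2·(-138) = 255
  L = 6 − 6·(-138) + 255 = 1089
  F = 59 − 6·255 + 6·1089 = 5063
Change in F: 5063 − 9383 = -4320

-4320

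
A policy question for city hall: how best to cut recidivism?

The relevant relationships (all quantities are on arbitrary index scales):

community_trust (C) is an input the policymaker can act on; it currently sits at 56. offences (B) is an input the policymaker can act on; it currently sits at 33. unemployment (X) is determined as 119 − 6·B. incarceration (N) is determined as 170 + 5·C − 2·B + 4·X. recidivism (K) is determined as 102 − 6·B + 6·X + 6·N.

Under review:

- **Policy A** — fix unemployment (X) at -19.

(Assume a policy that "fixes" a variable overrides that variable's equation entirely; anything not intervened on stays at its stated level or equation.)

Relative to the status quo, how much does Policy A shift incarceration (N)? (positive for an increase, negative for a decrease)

240

Baseline:
  C = 56
  B = 33
  X = 119 − 6·33 = -79
  N = 170 + 5·56 − 2·33 + 4·(-79) = 68
Policy A (X := -19):
  C = 56
  B = 33
  X = -19
  N = 170 + 5·56 − 2·33 + 4·(-19) = 308
Change in N: 308 − 68 = 240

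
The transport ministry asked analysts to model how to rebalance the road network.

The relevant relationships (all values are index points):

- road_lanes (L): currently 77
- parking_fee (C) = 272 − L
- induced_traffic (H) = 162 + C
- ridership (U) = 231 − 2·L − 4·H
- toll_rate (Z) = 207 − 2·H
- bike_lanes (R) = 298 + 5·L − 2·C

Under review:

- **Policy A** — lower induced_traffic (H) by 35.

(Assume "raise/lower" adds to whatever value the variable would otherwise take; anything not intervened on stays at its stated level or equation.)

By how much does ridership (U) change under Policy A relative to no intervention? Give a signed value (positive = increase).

140

Baseline:
  L = 77
  C = 272 − 77 = 195
  H = 162 + 195 = 357
  U = 231 − 2·77 − 4·357 = -1351
Policy A (H − 35):
  L = 77
  C = 272 − 77 = 195
  H = 162 + 195 (−35 from intervention) = 322
  U = 231 − 2·77 − 4·322 = -1211
Change in U: -1211 − (-1351) = 140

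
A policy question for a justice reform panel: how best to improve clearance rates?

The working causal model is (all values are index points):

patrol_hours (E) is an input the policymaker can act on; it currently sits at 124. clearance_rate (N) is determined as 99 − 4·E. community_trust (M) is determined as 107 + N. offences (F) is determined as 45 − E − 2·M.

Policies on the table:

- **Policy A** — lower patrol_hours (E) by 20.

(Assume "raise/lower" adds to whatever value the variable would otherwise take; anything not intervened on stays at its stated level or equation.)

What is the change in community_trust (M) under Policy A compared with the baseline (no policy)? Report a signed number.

80

Baseline:
  E = 124
  N = 99 − 4·124 = -397
  M = 107 + (-397) = -290
Policy A (E − 20):
  E = 124 − 20 = 104
  N = 99 − 4·104 = -317
  M = 107 + (-317) = -210
Change in M: -210 − (-290) = 80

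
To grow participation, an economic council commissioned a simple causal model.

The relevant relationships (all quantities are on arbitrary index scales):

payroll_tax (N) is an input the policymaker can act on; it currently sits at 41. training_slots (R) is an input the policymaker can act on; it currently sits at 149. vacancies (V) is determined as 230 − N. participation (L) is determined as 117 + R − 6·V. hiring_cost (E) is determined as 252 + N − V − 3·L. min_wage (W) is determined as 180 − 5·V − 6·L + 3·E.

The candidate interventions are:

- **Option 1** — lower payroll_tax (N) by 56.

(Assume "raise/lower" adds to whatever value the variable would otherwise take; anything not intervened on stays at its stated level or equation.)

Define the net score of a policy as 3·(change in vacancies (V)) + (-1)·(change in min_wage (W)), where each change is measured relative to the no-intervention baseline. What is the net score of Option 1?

Baseline:
  N = 41
  R = 149
  V = 230 − 41 = 189
  L = 117 + 149 − 6·189 = -868
  E = 252 + 41 − 189 − 3·(-868) = 2708
  W = 180 − 5·189 − 6·(-868) + 3·2708 = 12567
Option 1 (N − 56):
  N = 41 − 56 = -15
  R = 149
  V = 230 − (-15) = 245
  L = 117 + 149 − 6·245 = -1204
  E = 252 + (-15) − 245 − 3·(-1204) = 3604
  W = 180 − 5·245 − 6·(-1204) + 3·3604 = 16991
ΔV = 245 − 189 = 56; ΔW = 16991 − 12567 = 4424
Score = 3·56 + (-1)·4424 = -4256

-4256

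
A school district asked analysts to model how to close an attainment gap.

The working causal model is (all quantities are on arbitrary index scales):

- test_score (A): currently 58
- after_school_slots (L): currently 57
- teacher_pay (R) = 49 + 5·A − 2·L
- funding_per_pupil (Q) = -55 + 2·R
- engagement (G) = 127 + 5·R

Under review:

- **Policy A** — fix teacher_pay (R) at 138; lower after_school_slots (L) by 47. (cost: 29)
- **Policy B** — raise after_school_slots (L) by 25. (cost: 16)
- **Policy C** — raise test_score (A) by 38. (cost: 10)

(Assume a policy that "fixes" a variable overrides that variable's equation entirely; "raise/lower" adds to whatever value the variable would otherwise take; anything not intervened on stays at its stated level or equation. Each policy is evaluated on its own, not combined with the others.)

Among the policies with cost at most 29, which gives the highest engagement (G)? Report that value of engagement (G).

Policy A (R := 138, L − 47):
  A = 58
  L = 57 − 47 = 10
  R = 138
  G = 127 + 5·138 = 817
Policy B (L + 25):
  A = 58
  L = 57 + 25 = 82
  R = 49 + 5·58 − 2·82 = 175
  G = 127 + 5·175 = 1002
Policy C (A + 38):
  A = 58 + 38 = 96
  L = 57
  R = 49 + 5·96 − 2·57 = 415
  G = 127 + 5·415 = 2202
Comparing — Policy A: G=817, Policy B: G=1002, Policy C: G=2202. Highest is 2202 (Policy C).

2202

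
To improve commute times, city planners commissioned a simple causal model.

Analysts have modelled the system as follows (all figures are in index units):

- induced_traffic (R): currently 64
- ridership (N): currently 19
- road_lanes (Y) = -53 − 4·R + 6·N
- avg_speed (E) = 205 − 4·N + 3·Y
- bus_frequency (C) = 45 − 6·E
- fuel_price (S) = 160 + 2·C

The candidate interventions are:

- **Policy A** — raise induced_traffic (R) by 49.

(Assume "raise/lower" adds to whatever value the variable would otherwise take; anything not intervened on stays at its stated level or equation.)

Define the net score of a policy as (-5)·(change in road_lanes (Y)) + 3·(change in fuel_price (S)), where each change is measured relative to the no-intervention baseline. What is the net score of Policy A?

22148

Baseline:
  R = 64
  N = 19
  Y = -53 − 4·64 + 6·19 = -195
  E = 205 − 4·19 + 3·(-195) = -456
  C = 45 − 6·(-456) = 2781
  S = 160 + 2·2781 = 5722
Policy A (R + 49):
  R = 64 + 49 = 113
  N = 19
  Y = -53 − 4·113 + 6·19 = -391
  E = 205 − 4·19 + 3·(-391) = -1044
  C = 45 − 6·(-1044) = 6309
  S = 160 + 2·6309 = 12778
ΔY = -391 − (-195) = -196; ΔS = 12778 − 5722 = 7056
Score = (-5)·(-196) + 3·7056 = 22148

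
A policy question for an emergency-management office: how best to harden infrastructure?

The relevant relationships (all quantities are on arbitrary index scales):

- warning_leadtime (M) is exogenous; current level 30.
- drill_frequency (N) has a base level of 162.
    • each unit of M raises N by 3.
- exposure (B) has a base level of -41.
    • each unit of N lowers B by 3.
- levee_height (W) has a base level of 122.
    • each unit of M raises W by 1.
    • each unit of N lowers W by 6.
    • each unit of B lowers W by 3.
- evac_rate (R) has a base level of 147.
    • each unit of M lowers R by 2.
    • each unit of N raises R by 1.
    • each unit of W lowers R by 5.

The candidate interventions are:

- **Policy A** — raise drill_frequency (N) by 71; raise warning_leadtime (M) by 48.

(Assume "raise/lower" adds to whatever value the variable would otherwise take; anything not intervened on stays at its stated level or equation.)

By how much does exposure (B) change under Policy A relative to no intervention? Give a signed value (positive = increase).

Baseline:
  M = 30
  N = 162 + 3·30 = 252
  B = -41 − 3·252 = -797
Policy A (N + 71, M + 48):
  M = 30 + 48 = 78
  N = 162 + 3·78 (+71 from intervention) = 467
  B = -41 − 3·467 = -1442
Change in B: -1442 − (-797) = -645

-645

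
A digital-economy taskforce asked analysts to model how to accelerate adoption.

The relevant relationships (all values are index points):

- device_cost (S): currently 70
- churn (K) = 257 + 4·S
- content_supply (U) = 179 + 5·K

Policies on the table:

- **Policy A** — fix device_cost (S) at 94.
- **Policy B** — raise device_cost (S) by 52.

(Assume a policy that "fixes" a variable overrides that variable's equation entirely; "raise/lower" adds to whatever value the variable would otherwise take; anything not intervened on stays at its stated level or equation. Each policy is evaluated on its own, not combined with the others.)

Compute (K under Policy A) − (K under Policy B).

Policy A (S := 94):
  S = 94
  K = 257 + 4·94 = 633
Policy B (S + 52):
  S = 70 + 52 = 122
  K = 257 + 4·122 = 745
K: 633 − 745 = -112

-112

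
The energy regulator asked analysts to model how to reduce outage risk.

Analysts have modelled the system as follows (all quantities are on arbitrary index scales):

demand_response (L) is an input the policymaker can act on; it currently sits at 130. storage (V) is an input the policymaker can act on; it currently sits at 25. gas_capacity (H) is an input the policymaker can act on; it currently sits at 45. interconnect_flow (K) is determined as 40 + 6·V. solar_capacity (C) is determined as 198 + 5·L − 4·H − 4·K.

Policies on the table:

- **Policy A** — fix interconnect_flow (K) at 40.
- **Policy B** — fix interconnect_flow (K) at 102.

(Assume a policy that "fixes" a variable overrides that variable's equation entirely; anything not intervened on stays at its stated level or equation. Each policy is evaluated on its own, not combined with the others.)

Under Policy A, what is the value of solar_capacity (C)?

Policy A (K := 40):
  L = 130
  V = 25
  H = 45
  K = 40
  C = 198 + 5·130 − 4·45 − 4·40 = 508

508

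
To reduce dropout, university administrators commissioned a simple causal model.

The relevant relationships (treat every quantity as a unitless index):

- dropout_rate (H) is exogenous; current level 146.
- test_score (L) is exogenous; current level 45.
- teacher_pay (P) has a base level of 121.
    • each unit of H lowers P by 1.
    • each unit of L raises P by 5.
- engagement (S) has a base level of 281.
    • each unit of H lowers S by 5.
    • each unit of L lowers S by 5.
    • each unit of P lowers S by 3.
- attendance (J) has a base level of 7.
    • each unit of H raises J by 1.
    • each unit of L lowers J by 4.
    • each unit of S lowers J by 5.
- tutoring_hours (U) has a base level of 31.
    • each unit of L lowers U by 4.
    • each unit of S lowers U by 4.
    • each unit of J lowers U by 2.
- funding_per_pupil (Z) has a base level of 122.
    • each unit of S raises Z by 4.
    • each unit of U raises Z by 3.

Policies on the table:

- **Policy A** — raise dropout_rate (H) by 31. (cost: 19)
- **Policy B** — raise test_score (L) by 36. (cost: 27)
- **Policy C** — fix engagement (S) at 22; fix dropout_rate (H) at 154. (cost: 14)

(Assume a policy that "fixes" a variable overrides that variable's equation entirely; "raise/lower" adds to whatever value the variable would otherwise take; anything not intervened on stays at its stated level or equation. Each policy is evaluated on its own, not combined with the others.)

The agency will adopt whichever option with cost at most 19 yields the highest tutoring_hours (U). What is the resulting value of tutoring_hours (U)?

21

Policy A (H + 31):
  H = 146 + 31 = 177
  L = 45
  P = 121 − 177 + 5·45 = 169
  S = 281 − 5·177 − 5·45 − 3·169 = -1336
  J = 7 + 177 − 4·45 − 5·(-1336) = 6684
  U = 31 − 4·45 − 4·(-1336) − 2·6684 = -8173
Policy C (S := 22, H := 154):
  H = 154
  L = 45
  P = 121 − 154 + 5·45 = 192
  S = 22
  J = 7 + 154 − 4·45 − 5·22 = -129
  U = 31 − 4·45 − 4·22 − 2·(-129) = 21
Comparing — Policy A: U=-8173, Policy C: U=21. Highest is 21 (Policy C).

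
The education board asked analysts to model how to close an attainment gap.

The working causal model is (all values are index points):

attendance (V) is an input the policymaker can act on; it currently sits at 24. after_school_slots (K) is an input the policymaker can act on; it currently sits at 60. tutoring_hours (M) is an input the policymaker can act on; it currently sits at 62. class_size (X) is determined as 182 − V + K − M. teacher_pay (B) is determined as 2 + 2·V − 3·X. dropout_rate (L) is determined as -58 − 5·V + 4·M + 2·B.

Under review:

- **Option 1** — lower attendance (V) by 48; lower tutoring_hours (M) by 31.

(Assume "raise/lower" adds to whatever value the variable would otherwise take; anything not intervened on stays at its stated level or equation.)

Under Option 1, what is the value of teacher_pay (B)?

Option 1 (V − 48, M − 31):
  V = 24 − 48 = -24
  K = 60
  M = 62 − 31 = 31
  X = 182 − (-24) + 60 − 31 = 235
  B = 2 + 2·(-24) − 3·235 = -751

-751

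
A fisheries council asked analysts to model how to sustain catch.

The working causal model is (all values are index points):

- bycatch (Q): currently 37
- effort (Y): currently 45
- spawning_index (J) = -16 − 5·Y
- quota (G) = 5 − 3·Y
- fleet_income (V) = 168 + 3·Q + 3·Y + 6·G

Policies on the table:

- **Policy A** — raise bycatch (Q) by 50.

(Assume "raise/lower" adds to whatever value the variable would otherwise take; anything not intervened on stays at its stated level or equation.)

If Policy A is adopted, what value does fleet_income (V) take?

Policy A (Q + 50):
  Q = 37 + 50 = 87
  Y = 45
  G = 5 − 3·45 = -130
  V = 168 + 3·87 + 3·45 + 6·(-130) = -216

-216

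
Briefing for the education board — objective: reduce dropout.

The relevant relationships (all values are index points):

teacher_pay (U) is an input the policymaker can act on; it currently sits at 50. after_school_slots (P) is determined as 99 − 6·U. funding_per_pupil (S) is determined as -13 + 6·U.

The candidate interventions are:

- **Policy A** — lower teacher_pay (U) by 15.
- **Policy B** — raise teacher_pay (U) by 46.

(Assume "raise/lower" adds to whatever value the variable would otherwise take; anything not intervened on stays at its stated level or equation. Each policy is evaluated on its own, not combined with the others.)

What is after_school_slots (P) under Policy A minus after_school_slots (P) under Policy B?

Policy A (U − 15):
  U = 50 − 15 = 35
  P = 99 − 6·35 = -111
Policy B (U + 46):
  U = 50 + 46 = 96
  P = 99 − 6·96 = -477
P: -111 − (-477) = 366

366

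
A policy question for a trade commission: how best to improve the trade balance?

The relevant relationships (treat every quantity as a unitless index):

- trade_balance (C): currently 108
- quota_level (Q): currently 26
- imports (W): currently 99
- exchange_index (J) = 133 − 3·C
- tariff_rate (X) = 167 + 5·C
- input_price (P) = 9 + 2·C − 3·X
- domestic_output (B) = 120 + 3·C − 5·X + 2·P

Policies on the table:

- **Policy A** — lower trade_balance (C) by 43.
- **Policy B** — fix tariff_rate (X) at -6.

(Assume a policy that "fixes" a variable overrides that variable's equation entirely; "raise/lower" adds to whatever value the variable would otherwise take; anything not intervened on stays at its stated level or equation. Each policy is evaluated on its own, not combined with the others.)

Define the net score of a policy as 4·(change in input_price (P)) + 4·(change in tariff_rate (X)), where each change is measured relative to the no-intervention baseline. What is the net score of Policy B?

Baseline:
  C = 108
  X = 167 + 5·108 = 707
  P = 9 + 2·108 − 3·707 = -1896
Policy B (X := -6):
  C = 108
  X = -6
  P = 9 + 2·108 − 3·(-6) = 243
ΔP = 243 − (-1896) = 2139; ΔX = -6 − 707 = -713
Score = 4·2139 + 4·(-713) = 5704

5704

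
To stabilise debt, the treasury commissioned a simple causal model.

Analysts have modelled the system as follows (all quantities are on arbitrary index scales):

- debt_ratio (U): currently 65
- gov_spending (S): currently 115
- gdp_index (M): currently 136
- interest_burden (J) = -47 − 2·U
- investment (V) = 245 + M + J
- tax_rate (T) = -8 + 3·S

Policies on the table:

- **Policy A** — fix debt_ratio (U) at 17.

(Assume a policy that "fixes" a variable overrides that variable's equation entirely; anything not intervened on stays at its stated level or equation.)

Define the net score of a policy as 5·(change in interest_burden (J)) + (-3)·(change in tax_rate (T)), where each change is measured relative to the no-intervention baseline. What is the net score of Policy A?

Baseline:
  U = 65
  S = 115
  J = -47 − 2·65 = -177
  T = -8 + 3·115 = 337
Policy A (U := 17):
  U = 17
  S = 115
  J = -47 − 2·17 = -81
  T = -8 + 3·115 = 337
ΔJ = -81 − (-177) = 96; ΔT = 337 − 337 = 0
Score = 5·96 + (-3)·0 = 480

480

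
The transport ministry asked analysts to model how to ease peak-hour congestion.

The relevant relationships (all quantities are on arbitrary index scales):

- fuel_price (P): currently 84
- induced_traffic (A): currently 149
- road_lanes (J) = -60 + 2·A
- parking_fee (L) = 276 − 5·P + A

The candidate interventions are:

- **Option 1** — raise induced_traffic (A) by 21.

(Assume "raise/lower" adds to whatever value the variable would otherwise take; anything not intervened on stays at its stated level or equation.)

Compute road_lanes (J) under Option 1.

Option 1 (A + 21):
  A = 149 + 21 = 170
  J = -60 + 2·170 = 280

280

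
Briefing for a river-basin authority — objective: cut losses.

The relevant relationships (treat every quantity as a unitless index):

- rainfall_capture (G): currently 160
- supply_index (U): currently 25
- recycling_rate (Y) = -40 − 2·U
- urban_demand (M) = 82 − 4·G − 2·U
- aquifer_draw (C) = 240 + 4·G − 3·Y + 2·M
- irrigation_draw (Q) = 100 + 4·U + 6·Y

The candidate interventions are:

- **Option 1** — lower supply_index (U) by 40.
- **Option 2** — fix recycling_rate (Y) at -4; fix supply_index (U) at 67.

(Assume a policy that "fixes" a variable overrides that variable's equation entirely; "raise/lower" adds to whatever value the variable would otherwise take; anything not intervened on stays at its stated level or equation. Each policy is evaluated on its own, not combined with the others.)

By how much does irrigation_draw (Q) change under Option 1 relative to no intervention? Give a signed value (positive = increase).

320

Baseline:
  U = 25
  Y = -40 − 2·25 = -90
  Q = 100 + 4·25 + 6·(-90) = -340
Option 1 (U − 40):
  U = 25 − 40 = -15
  Y = -40 − 2·(-15) = -10
  Q = 100 + 4·(-15) + 6·(-10) = -20
Change in Q: -20 − (-340) = 320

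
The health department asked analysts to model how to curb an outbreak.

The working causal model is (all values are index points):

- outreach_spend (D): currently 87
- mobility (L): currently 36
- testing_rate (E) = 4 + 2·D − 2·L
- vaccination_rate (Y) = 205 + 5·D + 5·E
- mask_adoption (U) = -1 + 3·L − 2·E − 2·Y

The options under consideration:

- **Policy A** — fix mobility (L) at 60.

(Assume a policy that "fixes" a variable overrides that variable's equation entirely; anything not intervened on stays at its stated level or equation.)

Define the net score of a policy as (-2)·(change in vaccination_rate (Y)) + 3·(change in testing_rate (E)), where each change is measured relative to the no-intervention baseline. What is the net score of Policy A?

Baseline:
  D = 87
  L = 36
  E = 4 + 2·87 − 2·36 = 106
  Y = 205 + 5·87 + 5·106 = 1170
Policy A (L := 60):
  D = 87
  L = 60
  E = 4 + 2·87 − 2·60 = 58
  Y = 205 + 5·87 + 5·58 = 930
ΔY = 930 − 1170 = -240; ΔE = 58 − 106 = -48
Score = (-2)·(-240) + 3·(-48) = 336

336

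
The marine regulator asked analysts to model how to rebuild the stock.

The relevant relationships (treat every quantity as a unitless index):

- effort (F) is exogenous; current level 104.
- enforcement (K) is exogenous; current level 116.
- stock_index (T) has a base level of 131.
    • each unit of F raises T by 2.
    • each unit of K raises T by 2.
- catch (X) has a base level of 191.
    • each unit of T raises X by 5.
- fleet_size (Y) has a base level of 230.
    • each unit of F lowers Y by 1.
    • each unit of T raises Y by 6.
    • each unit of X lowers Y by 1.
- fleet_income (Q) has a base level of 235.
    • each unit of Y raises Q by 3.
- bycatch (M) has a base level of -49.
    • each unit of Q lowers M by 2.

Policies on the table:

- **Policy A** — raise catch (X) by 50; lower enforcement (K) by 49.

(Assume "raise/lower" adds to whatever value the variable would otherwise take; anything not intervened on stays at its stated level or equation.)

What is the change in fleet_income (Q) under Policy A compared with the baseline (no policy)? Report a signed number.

Baseline:
  F = 104
  K = 116
  T = 131 + 2·104 + 2·116 = 571
  X = 191 + 5·571 = 3046
  Y = 230 − 104 + 6·571 − 3046 = 506
  Q = 235 + 3·506 = 1753
Policy A (X + 50, K − 49):
  F = 104
  K = 116 − 49 = 67
  T = 131 + 2·104 + 2·67 = 473
  X = 191 + 5·473 (+50 from intervention) = 2606
  Y = 230 − 104 + 6·473 − 2606 = 358
  Q = 235 + 3·358 = 1309
Change in Q: 1309 − 1753 = -444

-444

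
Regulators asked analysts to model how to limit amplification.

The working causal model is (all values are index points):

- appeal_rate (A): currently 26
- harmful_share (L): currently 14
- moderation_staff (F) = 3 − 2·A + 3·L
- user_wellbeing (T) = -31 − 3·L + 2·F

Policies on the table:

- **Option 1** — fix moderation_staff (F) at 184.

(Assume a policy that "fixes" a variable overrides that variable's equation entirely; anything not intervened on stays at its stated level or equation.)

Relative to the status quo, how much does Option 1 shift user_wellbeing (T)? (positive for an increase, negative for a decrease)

Baseline:
  A = 26
  L = 14
  F = 3 − 2·26 + 3·14 = -7
  T = -31 − 3·14 + 2·(-7) = -87
Option 1 (F := 184):
  A = 26
  L = 14
  F = 184
  T = -31 − 3·14 + 2·184 = 295
Change in T: 295 − (-87) = 382

382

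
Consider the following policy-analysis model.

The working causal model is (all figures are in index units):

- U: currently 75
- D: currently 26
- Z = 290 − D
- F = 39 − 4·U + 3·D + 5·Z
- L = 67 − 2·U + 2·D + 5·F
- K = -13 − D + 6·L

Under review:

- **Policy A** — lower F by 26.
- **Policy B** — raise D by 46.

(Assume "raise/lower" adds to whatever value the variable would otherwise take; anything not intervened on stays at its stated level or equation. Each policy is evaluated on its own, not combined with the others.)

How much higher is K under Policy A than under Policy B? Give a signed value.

1474

Policy A (F − 26):
  U = 75
  D = 26
  Z = 290 − 26 = 264
  F = 39 − 4·75 + 3·26 + 5·264 (−26 from intervention) = 1111
  L = 67 − 2·75 + 2·26 + 5·1111 = 5524
  K = -13 − 26 + 6·5524 = 33105
Policy B (D + 46):
  U = 75
  D = 26 + 46 = 72
  Z = 290 − 72 = 218
  F = 39 − 4·75 + 3·72 + 5·218 = 1045
  L = 67 − 2·75 + 2·72 + 5·1045 = 5286
  K = -13 − 72 + 6·5286 = 31631
K: 33105 − 31631 = 1474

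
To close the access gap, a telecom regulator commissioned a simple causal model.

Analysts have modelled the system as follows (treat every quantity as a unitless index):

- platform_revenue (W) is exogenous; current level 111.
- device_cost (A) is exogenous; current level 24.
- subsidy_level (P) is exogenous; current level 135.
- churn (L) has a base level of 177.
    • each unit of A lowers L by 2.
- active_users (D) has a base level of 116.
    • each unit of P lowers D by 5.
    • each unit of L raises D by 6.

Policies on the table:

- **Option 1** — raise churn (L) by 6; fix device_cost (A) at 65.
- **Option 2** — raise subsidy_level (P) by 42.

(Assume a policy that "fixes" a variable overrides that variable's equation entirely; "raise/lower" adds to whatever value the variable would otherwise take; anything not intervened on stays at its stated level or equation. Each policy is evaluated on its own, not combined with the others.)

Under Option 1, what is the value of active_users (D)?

-241

Option 1 (L + 6, A := 65):
  A = 65
  P = 135
  L = 177 − 2·65 (+6 from intervention) = 53
  D = 116 − 5·135 + 6·53 = -241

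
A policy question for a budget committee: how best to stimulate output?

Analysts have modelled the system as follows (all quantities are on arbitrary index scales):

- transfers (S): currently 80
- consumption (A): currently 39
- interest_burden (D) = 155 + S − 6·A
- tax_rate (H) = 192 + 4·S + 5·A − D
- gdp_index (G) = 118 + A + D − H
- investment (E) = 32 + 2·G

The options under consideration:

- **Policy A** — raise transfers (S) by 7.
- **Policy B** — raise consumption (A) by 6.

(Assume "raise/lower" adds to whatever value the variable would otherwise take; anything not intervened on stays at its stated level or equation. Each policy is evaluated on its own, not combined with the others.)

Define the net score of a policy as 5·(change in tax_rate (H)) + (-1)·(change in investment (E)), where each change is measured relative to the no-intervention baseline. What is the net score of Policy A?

133

Baseline:
  S = 80
  A = 39
  D = 155 + 80 − 6·39 = 1
  H = 192 + 4·80 + 5·39 − 1 = 706
  G = 118 + 39 + 1 − 706 = -548
  E = 32 + 2·(-548) = -1064
Policy A (S + 7):
  S = 80 + 7 = 87
  A = 39
  D = 155 + 87 − 6·39 = 8
  H = 192 + 4·87 + 5·39 − 8 = 727
  G = 118 + 39 + 8 − 727 = -562
  E = 32 + 2·(-562) = -1092
ΔH = 727 − 706 = 21; ΔE = -1092 − (-1064) = -28
Score = 5·21 + (-1)·(-28) = 133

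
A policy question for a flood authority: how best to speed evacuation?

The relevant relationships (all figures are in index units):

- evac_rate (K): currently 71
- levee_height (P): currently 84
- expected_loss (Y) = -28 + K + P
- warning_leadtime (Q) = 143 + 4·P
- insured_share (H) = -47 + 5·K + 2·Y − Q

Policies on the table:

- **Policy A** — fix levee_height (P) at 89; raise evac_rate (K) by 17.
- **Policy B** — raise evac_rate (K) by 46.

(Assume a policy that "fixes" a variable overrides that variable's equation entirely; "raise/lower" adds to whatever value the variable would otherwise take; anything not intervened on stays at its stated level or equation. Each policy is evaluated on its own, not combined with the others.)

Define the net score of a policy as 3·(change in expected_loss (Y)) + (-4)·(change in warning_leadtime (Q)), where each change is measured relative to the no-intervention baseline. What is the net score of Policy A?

Baseline:
  K = 71
  P = 84
  Y = -28 + 71 + 84 = 127
  Q = 143 + 4·84 = 479
Policy A (P := 89, K + 17):
  K = 71 + 17 = 88
  P = 89
  Y = -28 + 88 + 89 = 149
  Q = 143 + 4·89 = 499
ΔY = 149 − 127 = 22; ΔQ = 499 − 479 = 20
Score = 3·22 + (-4)·20 = -14

-14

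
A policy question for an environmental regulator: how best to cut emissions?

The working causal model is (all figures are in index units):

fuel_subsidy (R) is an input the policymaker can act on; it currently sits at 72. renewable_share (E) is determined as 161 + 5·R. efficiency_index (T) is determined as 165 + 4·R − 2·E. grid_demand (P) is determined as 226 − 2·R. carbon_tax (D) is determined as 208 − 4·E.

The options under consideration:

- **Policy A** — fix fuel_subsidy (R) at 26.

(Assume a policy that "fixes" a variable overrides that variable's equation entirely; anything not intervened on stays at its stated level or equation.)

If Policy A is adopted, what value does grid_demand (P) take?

174

Policy A (R := 26):
  R = 26
  P = 226 − 2·26 = 174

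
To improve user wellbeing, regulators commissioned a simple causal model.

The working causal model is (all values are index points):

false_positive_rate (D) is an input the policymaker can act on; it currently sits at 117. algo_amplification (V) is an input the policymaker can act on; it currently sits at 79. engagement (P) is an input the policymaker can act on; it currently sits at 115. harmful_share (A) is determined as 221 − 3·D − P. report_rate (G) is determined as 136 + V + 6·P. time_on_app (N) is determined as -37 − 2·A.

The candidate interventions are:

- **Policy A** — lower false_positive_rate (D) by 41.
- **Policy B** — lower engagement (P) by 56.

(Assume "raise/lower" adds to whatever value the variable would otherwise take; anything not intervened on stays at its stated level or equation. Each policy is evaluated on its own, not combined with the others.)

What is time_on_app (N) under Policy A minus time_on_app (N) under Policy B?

Policy A (D − 41):
  D = 117 − 41 = 76
  P = 115
  A = 221 − 3·76 − 115 = -122
  N = -37 − 2·(-122) = 207
Policy B (P − 56):
  D = 117
  P = 115 − 56 = 59
  A = 221 − 3·117 − 59 = -189
  N = -37 − 2·(-189) = 341
N: 207 − 341 = -134

-134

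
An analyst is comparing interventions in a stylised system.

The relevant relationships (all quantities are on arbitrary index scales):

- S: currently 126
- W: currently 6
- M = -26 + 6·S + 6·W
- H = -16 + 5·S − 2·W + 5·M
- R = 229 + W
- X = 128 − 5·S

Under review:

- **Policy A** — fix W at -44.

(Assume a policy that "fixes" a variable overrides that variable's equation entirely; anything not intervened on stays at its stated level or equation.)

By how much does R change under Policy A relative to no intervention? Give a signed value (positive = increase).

Baseline:
  W = 6
  R = 229 + 6 = 235
Policy A (W := -44):
  W = -44
  R = 229 + (-44) = 185
Change in R: 185 − 235 = -50

-50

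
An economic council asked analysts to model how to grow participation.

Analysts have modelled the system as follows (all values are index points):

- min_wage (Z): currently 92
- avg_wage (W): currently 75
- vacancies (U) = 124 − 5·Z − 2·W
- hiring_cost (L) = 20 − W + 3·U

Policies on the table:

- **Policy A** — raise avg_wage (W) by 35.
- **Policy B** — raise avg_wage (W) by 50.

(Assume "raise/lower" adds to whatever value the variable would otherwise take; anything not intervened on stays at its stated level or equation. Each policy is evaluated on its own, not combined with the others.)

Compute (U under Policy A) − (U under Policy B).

30

Policy A (W + 35):
  Z = 92
  W = 75 + 35 = 110
  U = 124 − 5·92 − 2·110 = -556
Policy B (W + 50):
  Z = 92
  W = 75 + 50 = 125
  U = 124 − 5·92 − 2·125 = -586
U: -556 − (-586) = 30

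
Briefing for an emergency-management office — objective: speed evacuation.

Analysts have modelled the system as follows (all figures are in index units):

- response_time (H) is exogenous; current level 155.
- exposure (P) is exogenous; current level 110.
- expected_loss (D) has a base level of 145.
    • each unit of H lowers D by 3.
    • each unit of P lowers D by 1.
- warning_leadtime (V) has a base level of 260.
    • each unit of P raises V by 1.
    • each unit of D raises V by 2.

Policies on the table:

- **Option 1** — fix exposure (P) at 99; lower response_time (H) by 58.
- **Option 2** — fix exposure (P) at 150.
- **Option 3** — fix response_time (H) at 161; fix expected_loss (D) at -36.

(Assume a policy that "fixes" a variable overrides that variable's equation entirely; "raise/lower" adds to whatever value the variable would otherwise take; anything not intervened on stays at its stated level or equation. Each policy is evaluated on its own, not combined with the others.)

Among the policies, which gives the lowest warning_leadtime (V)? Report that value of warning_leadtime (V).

Option 1 (P := 99, H − 58):
  H = 155 − 58 = 97
  P = 99
  D = 145 − 3·97 − 99 = -245
  V = 260 + 99 + 2·(-245) = -131
Option 2 (P := 150):
  H = 155
  P = 150
  D = 145 − 3·155 − 150 = -470
  V = 260 + 150 + 2·(-470) = -530
Option 3 (H := 161, D := -36):
  H = 161
  P = 110
  D = -36
  V = 260 + 110 + 2·(-36) = 298
Comparing — Option 1: V=-131, Option 2: V=-530, Option 3: V=298. Lowest is -530 (Option 2).

-530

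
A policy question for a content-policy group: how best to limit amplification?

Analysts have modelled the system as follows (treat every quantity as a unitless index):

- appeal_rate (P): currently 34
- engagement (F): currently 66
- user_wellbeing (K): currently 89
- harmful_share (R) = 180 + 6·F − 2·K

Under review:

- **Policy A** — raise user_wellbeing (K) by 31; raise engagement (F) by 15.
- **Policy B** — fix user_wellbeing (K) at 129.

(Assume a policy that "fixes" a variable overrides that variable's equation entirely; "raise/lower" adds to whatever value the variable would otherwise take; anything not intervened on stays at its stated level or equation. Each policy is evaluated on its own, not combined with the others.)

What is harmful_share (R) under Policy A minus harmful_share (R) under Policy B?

108

Policy A (K + 31, F + 15):
  F = 66 + 15 = 81
  K = 89 + 31 = 120
  R = 180 + 6·81 − 2·120 = 426
Policy B (K := 129):
  F = 66
  K = 129
  R = 180 + 6·66 − 2·129 = 318
R: 426 − 318 = 108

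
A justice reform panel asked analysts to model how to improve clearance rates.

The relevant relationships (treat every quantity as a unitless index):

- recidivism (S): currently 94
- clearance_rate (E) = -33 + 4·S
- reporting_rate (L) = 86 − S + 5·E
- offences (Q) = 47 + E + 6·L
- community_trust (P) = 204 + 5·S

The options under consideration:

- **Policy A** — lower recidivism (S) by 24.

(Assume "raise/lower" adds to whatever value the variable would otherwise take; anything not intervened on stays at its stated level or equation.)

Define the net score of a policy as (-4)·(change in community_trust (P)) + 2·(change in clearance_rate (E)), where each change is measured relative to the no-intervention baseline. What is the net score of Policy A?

288

Baseline:
  S = 94
  E = -33 + 4·94 = 343
  P = 204 + 5·94 = 674
Policy A (S − 24):
  S = 94 − 24 = 70
  E = -33 + 4·70 = 247
  P = 204 + 5·70 = 554
ΔP = 554 − 674 = -120; ΔE = 247 − 343 = -96
Score = (-4)·(-120) + 2·(-96) = 288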